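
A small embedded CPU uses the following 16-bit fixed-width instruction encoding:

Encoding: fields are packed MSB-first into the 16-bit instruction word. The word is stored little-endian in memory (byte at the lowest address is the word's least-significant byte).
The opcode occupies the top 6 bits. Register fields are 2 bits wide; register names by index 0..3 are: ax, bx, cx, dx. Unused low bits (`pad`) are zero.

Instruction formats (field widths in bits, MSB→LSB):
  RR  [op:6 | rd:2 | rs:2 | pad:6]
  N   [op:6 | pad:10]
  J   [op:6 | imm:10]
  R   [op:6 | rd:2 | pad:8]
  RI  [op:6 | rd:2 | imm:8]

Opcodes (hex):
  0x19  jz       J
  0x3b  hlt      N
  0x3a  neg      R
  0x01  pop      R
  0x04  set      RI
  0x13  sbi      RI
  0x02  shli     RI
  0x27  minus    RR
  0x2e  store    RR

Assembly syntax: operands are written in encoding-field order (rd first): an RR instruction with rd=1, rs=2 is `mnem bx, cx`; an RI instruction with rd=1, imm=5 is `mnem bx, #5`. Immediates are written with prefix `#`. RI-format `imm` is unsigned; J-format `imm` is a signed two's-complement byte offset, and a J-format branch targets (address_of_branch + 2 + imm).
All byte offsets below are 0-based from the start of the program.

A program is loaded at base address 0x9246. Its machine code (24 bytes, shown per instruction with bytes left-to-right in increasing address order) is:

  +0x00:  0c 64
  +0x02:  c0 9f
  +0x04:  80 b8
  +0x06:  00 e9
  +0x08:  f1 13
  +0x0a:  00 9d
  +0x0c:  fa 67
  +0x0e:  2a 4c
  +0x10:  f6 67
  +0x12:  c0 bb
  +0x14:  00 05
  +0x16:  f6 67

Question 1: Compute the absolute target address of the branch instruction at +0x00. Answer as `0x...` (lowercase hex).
+0x00: 0c 64 ⇒ word 0x640c (little)
  top 6b → 0x19 → jz [J]
  imm: (w>>0)&0x3ff=0xc → #12
  target = base 0x9246 + off 0x00 + 2 + imm 12 = 0x9254

0x9254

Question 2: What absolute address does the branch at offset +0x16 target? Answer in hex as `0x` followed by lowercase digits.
0x9254

[16] f6 67 → 0x67f6
  top 6b → 0x19 → jz [J]
  imm@[9:0]=0x3f6 (s10→-10) ⇒ #-10
  target = base 0x9246 + off 0x16 + 2 + imm -10 = 0x9254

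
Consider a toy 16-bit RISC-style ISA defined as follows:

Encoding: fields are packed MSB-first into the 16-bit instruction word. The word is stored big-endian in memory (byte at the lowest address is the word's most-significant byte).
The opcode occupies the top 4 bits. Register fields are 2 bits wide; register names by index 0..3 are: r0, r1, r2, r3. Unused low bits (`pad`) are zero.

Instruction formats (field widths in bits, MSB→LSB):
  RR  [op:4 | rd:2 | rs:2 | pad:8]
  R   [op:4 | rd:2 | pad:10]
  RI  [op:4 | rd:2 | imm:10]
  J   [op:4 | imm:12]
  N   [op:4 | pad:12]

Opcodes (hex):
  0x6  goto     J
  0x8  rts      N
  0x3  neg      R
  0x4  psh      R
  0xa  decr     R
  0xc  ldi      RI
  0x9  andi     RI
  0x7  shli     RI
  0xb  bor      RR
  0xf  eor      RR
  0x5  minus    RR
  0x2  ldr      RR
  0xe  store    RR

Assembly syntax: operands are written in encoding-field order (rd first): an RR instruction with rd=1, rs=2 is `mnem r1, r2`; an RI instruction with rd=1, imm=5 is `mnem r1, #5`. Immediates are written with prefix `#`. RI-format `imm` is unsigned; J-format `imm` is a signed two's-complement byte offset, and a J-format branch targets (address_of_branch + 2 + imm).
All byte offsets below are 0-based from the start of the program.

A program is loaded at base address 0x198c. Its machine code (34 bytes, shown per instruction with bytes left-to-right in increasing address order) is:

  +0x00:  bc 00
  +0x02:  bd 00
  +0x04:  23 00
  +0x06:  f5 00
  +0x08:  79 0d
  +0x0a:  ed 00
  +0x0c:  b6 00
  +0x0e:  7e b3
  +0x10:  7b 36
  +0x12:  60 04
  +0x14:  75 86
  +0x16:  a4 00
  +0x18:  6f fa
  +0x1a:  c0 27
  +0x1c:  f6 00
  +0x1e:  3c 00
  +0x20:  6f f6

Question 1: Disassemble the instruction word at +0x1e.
off 0x1e: read 3c 00 as big → 0x3c00
  top 4b → 0x3 → neg [R]
  rd: (w>>10)&0x3=0x3 → r3

neg r3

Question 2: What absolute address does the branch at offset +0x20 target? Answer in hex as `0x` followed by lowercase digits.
0x19a4

@+20  big-endian(6f f6) = 0x6ff6
  op=0x6ff6>>12=0x6 ⇒ goto (J)
  imm: (w>>0)&0xfff=0xff6 (s12→-10) → #-10
  target = base 0x198c + off 0x20 + 2 + imm -10 = 0x19a4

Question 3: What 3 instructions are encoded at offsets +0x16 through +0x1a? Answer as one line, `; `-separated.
decr r1; goto #-6; ldi r0, #39

+0x16: a4 00 ⇒ word 0xa400 (big)
  top 4b → 0xa → decr [R]
  rd: (w>>10)&0x3=0x1 → r1
+0x18: 6f fa ⇒ word 0x6ffa (big)
  top 4b → 0x6 → goto [J]
  imm: (w>>0)&0xfff=0xffa (s12→-6) → #-6
+0x1a: c0 27 ⇒ word 0xc027 (big)
  top 4b → 0xc → ldi [RI]
  rd: (w>>10)&0x3=0x0 → r0
  imm: (w>>0)&0x3ff=0x27 → #39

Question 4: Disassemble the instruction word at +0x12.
off 0x12: read 60 04 as big → 0x6004
  op=0x6004>>12=0x6 ⇒ goto (J)
  [11:0] imm=4 = #4

goto #4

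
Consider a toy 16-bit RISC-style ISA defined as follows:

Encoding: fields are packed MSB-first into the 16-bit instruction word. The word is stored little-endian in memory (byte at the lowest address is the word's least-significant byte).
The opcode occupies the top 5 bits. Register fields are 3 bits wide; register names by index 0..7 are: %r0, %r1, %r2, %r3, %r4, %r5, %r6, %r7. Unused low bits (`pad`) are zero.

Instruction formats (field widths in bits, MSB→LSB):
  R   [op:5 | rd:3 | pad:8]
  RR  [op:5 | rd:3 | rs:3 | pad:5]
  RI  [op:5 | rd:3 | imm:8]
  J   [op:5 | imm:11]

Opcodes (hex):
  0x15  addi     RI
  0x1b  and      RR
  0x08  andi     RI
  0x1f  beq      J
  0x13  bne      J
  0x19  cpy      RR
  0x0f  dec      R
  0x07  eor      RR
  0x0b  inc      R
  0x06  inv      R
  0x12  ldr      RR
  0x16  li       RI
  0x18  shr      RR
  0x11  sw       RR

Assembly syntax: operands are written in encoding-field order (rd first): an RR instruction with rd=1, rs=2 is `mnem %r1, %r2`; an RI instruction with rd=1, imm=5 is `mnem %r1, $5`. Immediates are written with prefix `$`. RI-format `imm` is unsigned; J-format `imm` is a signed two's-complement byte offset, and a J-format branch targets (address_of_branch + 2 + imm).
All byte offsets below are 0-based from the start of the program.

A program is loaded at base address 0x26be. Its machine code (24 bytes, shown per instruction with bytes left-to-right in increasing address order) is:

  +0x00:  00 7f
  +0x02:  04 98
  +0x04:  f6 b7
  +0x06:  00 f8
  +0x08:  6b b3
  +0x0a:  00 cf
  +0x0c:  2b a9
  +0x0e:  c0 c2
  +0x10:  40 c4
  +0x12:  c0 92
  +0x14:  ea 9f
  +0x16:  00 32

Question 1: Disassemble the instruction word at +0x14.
bne $-22

off 0x14: read ea 9f as little → 0x9fea
  top 5b → 0x13 → bne [J]
  imm@[10:0]=0x7ea (s11→-22) ⇒ $-22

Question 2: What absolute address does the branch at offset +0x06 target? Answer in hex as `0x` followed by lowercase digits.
0x26c6

off 0x06: read 00 f8 as little → 0xf800
  opcode bits[15:11]=0x1f: beq/J
  imm@[10:0]=0x0 ⇒ $0
  target = base 0x26be + off 0x06 + 2 + imm 0 = 0x26c6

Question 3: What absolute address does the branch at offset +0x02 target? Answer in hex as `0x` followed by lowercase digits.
0x26c6

@+02  little-endian(04 98) = 0x9804
  top 5b → 0x13 → bne [J]
  imm: (w>>0)&0x7ff=0x4 → $4
  target = base 0x26be + off 0x02 + 2 + imm 4 = 0x26c6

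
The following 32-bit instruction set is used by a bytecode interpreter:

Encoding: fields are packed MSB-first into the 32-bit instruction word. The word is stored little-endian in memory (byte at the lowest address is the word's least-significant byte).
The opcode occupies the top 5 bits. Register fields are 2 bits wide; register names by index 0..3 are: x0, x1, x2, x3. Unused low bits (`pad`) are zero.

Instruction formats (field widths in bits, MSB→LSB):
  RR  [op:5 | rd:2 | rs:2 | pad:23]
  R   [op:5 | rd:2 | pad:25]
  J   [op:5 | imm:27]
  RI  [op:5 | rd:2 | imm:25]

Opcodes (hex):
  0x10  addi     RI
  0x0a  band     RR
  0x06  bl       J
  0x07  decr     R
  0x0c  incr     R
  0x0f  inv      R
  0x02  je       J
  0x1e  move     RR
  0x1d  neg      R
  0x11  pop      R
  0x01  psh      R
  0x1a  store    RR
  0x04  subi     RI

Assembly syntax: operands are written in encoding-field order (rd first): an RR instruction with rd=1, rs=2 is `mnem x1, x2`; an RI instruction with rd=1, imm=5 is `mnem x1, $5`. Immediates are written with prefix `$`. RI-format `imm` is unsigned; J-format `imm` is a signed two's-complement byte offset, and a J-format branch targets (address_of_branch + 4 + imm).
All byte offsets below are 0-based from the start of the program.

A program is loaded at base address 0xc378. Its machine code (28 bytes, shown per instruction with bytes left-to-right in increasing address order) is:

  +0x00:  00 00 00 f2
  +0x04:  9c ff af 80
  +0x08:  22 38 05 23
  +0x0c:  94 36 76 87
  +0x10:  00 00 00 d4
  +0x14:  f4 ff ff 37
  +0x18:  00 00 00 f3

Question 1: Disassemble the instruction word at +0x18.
move x1, x2

+0x18: 00 00 00 f3 ⇒ word 0xf3000000 (little)
  top 5b → 0x1e → move [RR]
  [26:25] rd=1 = x1
  [24:23] rs=2 = x2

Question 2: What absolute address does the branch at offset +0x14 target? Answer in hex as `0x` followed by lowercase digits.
+0x14: f4 ff ff 37 ⇒ word 0x37fffff4 (little)
  op=0x37fffff4>>27=0x6 ⇒ bl (J)
  imm@[26:0]=0x7fffff4 (s27→-12) ⇒ $-12
  target = base 0xc378 + off 0x14 + 4 + imm -12 = 0xc384

0xc384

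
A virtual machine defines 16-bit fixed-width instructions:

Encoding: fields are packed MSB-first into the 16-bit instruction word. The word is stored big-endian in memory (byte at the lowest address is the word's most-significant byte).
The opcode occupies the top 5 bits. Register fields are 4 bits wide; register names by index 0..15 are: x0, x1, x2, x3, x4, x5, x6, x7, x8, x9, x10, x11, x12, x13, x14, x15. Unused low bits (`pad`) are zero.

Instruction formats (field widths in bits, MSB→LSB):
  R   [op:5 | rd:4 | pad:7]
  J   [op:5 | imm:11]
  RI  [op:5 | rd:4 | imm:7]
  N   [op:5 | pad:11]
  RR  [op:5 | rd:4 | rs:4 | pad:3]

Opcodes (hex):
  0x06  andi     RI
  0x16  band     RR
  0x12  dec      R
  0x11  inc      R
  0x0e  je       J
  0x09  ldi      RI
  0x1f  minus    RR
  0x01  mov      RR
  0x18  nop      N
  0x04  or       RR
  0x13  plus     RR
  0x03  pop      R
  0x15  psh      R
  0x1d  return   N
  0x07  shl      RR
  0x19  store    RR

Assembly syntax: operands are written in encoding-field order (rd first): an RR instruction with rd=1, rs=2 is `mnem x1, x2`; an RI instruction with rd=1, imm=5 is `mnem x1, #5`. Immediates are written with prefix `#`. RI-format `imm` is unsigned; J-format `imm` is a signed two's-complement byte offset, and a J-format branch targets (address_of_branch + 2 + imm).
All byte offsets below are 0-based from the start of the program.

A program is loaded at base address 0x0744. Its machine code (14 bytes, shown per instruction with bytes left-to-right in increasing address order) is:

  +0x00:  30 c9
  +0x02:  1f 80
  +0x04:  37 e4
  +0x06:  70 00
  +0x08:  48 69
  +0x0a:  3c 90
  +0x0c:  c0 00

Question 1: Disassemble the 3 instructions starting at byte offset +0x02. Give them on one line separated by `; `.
pop x15; andi x15, #100; je #0

[02] 1f 80 → 0x1f80
  op=0x1f80>>11=0x3 ⇒ pop (R)
  rd: (w>>7)&0xf=0xf → x15
[04] 37 e4 → 0x37e4
  op=0x37e4>>11=0x6 ⇒ andi (RI)
  rd: (w>>7)&0xf=0xf → x15
  imm: (w>>0)&0x7f=0x64 → #100
[06] 70 00 → 0x7000
  op=0x7000>>11=0xe ⇒ je (J)
  imm: (w>>0)&0x7ff=0x0 → #0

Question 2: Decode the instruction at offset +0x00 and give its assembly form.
andi x1, #73

[00] 30 c9 → 0x30c9
  top 5b → 0x6 → andi [RI]
  rd: (w>>7)&0xf=0x1 → x1
  imm: (w>>0)&0x7f=0x49 → #73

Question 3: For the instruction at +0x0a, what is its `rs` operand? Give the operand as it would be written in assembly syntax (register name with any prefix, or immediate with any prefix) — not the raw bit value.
[0a] 3c 90 → 0x3c90
  opcode bits[15:11]=0x7: shl/RR
  [10:7] rd=9 = x9
  [6:3] rs=2 = x2

x2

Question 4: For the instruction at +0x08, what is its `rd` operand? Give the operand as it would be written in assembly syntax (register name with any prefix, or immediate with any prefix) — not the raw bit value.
x0

@+08  big-endian(48 69) = 0x4869
  op=0x4869>>11=0x9 ⇒ ldi (RI)
  rd@[10:7]=0x0 ⇒ x0
  imm@[6:0]=0x69 ⇒ #105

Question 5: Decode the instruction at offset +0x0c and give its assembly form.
+0x0c: c0 00 ⇒ word 0xc000 (big)
  opcode bits[15:11]=0x18: nop/N

nop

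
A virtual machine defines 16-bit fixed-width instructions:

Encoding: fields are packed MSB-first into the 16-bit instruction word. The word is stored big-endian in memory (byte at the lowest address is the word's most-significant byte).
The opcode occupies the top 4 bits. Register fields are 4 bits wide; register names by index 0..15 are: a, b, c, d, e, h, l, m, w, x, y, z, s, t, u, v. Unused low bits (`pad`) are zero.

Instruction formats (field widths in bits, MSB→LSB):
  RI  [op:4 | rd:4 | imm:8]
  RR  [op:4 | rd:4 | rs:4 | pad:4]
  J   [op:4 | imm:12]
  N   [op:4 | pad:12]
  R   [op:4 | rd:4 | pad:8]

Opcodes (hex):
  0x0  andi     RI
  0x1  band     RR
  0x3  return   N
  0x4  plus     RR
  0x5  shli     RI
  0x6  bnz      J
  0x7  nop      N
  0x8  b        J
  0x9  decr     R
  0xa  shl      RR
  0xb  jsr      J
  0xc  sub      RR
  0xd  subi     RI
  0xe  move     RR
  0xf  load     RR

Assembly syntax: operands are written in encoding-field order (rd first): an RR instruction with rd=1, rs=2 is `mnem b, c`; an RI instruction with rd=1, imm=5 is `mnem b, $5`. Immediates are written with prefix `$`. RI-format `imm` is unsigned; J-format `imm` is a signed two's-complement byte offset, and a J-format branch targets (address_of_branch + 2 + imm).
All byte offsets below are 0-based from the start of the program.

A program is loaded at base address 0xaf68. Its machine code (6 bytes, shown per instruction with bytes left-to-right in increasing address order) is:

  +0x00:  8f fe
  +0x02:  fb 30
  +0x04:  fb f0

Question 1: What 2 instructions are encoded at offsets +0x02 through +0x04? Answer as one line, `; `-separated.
off 0x02: read fb 30 as big → 0xfb30
  opcode bits[15:12]=0xf: load/RR
  [11:8] rd=11 = z
  [7:4] rs=3 = d
off 0x04: read fb f0 as big → 0xfbf0
  opcode bits[15:12]=0xf: load/RR
  [11:8] rd=11 = z
  [7:4] rs=15 = v

load z, d; load z, v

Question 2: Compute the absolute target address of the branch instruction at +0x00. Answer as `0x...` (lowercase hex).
0xaf68

@+00  big-endian(8f fe) = 0x8ffe
  op=0x8ffe>>12=0x8 ⇒ b (J)
  imm@[11:0]=0xffe (s12→-2) ⇒ $-2
  target = base 0xaf68 + off 0x00 + 2 + imm -2 = 0xaf68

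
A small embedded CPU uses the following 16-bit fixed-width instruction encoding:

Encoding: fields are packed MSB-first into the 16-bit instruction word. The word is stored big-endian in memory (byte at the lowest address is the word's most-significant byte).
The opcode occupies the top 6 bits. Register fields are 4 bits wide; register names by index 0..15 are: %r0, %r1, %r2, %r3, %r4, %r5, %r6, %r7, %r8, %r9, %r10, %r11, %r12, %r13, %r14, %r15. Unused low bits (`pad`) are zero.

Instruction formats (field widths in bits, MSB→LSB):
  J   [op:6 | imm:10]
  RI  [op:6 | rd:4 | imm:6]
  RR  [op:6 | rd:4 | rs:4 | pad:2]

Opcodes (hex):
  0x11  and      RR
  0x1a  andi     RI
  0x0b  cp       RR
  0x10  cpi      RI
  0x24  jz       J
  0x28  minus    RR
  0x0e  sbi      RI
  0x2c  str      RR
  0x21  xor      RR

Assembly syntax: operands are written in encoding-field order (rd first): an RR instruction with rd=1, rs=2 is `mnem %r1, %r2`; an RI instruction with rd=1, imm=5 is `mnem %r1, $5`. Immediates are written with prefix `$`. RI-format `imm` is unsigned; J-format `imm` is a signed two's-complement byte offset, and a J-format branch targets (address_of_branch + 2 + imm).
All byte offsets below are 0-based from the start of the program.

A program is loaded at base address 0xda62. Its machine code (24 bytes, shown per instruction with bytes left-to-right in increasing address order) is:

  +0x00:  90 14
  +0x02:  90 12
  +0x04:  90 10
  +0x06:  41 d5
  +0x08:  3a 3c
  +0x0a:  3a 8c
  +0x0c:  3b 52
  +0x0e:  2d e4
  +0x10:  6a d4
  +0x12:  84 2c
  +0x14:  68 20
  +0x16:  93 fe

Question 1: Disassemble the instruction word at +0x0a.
+0x0a: 3a 8c ⇒ word 0x3a8c (big)
  op=0x3a8c>>10=0xe ⇒ sbi (RI)
  rd@[9:6]=0xa ⇒ %r10
  imm@[5:0]=0xc ⇒ $12

sbi %r10, $12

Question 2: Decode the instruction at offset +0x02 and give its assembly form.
jz $18

off 0x02: read 90 12 as big → 0x9012
  opcode bits[15:10]=0x24: jz/J
  imm: (w>>0)&0x3ff=0x12 → $18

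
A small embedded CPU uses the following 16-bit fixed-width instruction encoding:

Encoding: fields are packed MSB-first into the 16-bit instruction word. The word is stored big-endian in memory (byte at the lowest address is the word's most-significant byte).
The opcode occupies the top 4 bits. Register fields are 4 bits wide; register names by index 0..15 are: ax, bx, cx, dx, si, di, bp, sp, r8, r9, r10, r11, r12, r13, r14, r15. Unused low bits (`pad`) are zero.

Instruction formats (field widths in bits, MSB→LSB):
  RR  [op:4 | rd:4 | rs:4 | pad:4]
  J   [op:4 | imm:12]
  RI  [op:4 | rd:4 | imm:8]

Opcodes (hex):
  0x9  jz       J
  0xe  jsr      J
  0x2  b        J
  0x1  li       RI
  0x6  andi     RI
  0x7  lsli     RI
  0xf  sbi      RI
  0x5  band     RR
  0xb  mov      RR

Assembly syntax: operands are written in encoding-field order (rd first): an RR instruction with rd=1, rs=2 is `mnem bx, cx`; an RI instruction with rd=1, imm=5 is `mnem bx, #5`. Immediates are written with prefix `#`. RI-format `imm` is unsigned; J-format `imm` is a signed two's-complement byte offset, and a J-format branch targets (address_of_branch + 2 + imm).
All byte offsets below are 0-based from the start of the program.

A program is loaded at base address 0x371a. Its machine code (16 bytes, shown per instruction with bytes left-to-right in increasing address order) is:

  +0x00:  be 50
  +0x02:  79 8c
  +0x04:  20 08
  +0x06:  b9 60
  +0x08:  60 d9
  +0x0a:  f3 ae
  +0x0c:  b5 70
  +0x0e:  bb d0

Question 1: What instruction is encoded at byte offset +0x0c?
mov di, sp

+0x0c: b5 70 ⇒ word 0xb570 (big)
  top 4b → 0xb → mov [RR]
  rd@[11:8]=0x5 ⇒ di
  rs@[7:4]=0x7 ⇒ sp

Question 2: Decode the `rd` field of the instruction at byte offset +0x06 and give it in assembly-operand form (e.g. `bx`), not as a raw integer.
r9

[06] b9 60 → 0xb960
  opcode bits[15:12]=0xb: mov/RR
  rd@[11:8]=0x9 ⇒ r9
  rs@[7:4]=0x6 ⇒ bp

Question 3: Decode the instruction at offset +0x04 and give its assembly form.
b #8

@+04  big-endian(20 08) = 0x2008
  top 4b → 0x2 → b [J]
  imm@[11:0]=0x8 ⇒ #8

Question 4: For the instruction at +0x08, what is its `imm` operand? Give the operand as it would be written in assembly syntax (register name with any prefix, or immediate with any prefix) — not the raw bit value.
[08] 60 d9 → 0x60d9
  top 4b → 0x6 → andi [RI]
  rd@[11:8]=0x0 ⇒ ax
  imm@[7:0]=0xd9 ⇒ #217

#217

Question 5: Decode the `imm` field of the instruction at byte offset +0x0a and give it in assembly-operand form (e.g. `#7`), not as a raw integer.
#174

off 0x0a: read f3 ae as big → 0xf3ae
  op=0xf3ae>>12=0xf ⇒ sbi (RI)
  rd: (w>>8)&0xf=0x3 → dx
  imm: (w>>0)&0xff=0xae → #174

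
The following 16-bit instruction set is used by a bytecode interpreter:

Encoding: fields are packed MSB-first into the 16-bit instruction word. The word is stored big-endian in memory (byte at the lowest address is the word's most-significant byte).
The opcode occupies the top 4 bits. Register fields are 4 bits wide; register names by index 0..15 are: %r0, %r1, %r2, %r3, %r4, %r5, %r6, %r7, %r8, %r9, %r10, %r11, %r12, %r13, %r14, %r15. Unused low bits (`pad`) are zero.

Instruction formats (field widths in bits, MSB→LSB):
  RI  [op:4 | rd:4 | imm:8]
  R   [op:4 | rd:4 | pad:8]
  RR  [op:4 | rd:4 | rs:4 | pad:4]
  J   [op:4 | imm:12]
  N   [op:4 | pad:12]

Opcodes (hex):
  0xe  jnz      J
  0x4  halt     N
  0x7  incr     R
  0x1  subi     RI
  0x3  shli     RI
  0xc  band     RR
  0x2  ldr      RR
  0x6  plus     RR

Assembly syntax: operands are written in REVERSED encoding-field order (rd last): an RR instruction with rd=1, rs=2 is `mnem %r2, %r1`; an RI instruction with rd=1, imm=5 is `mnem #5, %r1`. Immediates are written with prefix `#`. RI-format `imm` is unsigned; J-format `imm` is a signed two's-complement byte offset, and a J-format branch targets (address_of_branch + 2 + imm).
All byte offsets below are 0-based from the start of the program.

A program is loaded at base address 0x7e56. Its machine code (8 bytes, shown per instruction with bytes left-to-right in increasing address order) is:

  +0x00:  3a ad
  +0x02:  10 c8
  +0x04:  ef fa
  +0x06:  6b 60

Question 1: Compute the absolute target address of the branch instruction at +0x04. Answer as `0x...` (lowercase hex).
[04] ef fa → 0xeffa
  top 4b → 0xe → jnz [J]
  [11:0] imm=4090 (s12→-6) = #-6
  target = base 0x7e56 + off 0x04 + 2 + imm -6 = 0x7e56

0x7e56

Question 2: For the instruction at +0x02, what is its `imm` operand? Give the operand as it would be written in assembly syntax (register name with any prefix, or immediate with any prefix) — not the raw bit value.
+0x02: 10 c8 ⇒ word 0x10c8 (big)
  op=0x10c8>>12=0x1 ⇒ subi (RI)
  rd@[11:8]=0x0 ⇒ %r0
  imm@[7:0]=0xc8 ⇒ #200

#200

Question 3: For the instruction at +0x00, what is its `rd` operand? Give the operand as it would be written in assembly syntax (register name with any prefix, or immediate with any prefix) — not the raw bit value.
@+00  big-endian(3a ad) = 0x3aad
  op=0x3aad>>12=0x3 ⇒ shli (RI)
  rd: (w>>8)&0xf=0xa → %r10
  imm: (w>>0)&0xff=0xad → #173

%r10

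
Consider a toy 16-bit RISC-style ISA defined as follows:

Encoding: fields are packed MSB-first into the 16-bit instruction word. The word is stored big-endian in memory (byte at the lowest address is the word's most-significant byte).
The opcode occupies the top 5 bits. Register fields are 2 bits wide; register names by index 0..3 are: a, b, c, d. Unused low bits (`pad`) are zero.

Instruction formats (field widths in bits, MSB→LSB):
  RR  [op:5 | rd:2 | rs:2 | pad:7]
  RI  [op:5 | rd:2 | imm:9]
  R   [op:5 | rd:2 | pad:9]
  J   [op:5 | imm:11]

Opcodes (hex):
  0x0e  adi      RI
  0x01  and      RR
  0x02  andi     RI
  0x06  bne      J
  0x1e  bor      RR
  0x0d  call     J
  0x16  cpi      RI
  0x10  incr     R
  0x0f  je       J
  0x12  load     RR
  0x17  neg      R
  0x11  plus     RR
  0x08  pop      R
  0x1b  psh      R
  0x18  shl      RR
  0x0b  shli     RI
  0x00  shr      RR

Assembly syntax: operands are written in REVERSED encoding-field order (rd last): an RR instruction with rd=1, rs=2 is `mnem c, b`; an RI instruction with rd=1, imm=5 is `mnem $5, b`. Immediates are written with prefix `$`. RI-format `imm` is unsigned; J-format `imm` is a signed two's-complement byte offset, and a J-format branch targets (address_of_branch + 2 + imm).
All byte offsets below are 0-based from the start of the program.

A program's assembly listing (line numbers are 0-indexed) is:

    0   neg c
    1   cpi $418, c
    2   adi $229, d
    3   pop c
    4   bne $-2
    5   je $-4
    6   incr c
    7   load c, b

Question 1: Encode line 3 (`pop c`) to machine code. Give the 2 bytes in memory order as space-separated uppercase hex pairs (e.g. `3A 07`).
line 3 (pop): pack op=0x8:5|rd=2:2|pad=0:9 = 0x4400; big→ 44 00

44 00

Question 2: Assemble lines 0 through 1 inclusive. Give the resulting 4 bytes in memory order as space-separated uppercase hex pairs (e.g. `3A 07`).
L0: neg op=0x17:5|rd=2:2|pad=0:9 ⇒ 0xbc00 ⇒ big bc 00
L1: cpi op=0x16:5|rd=2:2|imm=418:9 ⇒ 0xb5a2 ⇒ big b5 a2

BC 00 B5 A2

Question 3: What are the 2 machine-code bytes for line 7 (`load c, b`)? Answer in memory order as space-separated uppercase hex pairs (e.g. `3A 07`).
93 00

line 7 (load): pack op=0x12:5|rd=1:2|rs=2:2|pad=0:7 = 0x9300; big→ 93 00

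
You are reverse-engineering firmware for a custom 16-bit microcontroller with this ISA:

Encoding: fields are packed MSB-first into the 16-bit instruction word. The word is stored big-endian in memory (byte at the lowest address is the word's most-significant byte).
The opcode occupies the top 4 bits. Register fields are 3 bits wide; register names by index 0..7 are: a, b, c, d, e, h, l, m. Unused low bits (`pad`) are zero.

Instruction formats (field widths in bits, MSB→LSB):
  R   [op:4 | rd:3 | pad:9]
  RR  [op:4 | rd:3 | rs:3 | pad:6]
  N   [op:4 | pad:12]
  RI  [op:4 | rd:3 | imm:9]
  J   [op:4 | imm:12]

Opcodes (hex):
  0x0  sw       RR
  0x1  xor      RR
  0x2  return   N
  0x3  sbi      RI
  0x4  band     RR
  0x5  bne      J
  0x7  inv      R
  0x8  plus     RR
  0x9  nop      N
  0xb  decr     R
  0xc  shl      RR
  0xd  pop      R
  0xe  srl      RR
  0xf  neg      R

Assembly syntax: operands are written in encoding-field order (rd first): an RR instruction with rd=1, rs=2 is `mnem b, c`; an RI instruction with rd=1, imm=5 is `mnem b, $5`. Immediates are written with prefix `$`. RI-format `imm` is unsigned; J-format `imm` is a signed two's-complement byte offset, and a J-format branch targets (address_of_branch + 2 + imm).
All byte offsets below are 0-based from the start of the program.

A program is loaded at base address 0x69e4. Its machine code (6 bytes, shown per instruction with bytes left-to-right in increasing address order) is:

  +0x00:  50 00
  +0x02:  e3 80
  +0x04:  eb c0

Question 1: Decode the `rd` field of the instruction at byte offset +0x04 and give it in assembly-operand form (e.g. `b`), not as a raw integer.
@+04  big-endian(eb c0) = 0xebc0
  op=0xebc0>>12=0xe ⇒ srl (RR)
  rd@[11:9]=0x5 ⇒ h
  rs@[8:6]=0x7 ⇒ m

h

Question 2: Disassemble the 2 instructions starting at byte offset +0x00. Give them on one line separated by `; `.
bne $0; srl b, l

off 0x00: read 50 00 as big → 0x5000
  top 4b → 0x5 → bne [J]
  imm: (w>>0)&0xfff=0x0 → $0
off 0x02: read e3 80 as big → 0xe380
  top 4b → 0xe → srl [RR]
  rd: (w>>9)&0x7=0x1 → b
  rs: (w>>6)&0x7=0x6 → l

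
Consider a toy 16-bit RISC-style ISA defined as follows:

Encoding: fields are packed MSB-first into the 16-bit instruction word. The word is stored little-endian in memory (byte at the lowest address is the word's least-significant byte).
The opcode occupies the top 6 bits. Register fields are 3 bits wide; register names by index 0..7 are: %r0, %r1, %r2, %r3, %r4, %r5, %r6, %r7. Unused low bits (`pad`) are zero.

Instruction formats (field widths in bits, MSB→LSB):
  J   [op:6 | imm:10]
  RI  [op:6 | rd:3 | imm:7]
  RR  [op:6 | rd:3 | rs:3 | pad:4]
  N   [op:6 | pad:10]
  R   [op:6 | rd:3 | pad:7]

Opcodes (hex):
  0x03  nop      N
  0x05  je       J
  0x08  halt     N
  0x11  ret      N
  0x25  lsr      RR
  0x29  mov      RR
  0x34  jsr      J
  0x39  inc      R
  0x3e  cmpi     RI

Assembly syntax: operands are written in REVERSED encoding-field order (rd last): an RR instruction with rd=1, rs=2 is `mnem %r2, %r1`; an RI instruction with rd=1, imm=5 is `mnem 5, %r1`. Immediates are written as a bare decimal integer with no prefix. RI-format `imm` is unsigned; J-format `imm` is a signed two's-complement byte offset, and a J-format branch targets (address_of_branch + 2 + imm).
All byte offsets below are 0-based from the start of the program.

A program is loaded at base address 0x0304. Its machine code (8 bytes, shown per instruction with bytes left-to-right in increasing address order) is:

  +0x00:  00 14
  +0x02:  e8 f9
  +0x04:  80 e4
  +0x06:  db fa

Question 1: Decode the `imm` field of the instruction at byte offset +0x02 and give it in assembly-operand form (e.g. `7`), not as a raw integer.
off 0x02: read e8 f9 as little → 0xf9e8
  opcode bits[15:10]=0x3e: cmpi/RI
  [9:7] rd=3 = %r3
  [6:0] imm=104 = 104

104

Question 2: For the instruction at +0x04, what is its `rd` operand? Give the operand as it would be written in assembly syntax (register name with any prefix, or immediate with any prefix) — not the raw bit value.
off 0x04: read 80 e4 as little → 0xe480
  opcode bits[15:10]=0x39: inc/R
  rd: (w>>7)&0x7=0x1 → %r1

%r1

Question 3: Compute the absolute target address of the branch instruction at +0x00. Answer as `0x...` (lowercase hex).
@+00  little-endian(00 14) = 0x1400
  top 6b → 0x5 → je [J]
  imm@[9:0]=0x0 ⇒ 0
  target = base 0x0304 + off 0x00 + 2 + imm 0 = 0x0306

0x0306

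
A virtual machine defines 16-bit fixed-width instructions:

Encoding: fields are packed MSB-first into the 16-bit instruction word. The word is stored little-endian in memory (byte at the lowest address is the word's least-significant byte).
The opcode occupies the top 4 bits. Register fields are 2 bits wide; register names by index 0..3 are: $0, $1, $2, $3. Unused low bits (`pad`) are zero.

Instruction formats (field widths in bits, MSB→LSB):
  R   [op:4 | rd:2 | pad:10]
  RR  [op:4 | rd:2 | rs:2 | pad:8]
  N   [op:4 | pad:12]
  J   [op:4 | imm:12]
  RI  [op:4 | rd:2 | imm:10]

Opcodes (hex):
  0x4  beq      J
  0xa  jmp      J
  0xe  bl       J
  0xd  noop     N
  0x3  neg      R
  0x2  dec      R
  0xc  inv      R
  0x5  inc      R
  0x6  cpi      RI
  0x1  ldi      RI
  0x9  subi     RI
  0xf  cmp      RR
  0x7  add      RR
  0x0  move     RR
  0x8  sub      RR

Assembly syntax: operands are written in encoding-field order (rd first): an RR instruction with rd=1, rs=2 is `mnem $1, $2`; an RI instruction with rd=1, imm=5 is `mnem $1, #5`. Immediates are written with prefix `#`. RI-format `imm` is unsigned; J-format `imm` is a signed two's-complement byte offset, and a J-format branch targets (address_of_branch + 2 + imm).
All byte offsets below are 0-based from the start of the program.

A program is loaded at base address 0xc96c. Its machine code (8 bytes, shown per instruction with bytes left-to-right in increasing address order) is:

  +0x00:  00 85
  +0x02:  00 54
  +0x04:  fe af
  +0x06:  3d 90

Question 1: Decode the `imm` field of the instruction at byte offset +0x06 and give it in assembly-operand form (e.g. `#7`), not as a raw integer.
off 0x06: read 3d 90 as little → 0x903d
  opcode bits[15:12]=0x9: subi/RI
  [11:10] rd=0 = $0
  [9:0] imm=61 = #61

#61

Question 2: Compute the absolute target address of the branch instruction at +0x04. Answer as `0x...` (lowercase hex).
@+04  little-endian(fe af) = 0xaffe
  op=0xaffe>>12=0xa ⇒ jmp (J)
  imm@[11:0]=0xffe (s12→-2) ⇒ #-2
  target = base 0xc96c + off 0x04 + 2 + imm -2 = 0xc970

0xc970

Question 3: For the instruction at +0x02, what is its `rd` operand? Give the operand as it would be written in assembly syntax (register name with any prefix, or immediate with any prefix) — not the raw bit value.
[02] 00 54 → 0x5400
  opcode bits[15:12]=0x5: inc/R
  [11:10] rd=1 = $1

$1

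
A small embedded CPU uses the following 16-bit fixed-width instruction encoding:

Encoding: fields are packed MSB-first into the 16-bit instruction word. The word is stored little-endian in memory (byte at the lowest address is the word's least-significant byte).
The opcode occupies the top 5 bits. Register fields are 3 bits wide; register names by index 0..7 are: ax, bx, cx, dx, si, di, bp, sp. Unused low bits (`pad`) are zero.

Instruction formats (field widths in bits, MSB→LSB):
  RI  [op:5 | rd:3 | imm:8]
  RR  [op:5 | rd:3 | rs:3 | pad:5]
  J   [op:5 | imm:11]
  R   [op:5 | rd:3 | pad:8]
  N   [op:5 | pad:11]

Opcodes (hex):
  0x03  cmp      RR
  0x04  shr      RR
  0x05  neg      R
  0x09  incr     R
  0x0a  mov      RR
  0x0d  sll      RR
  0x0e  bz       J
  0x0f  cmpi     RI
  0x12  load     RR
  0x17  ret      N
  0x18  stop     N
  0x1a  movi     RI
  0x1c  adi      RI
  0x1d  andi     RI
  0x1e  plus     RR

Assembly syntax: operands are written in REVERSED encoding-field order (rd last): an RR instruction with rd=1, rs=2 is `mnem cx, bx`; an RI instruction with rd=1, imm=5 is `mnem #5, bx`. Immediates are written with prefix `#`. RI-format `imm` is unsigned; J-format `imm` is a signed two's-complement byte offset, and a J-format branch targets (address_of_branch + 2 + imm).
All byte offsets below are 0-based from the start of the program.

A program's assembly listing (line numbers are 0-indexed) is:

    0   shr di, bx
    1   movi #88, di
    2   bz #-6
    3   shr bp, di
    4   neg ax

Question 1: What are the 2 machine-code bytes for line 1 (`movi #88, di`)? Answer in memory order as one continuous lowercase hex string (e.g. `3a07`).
58d5

1. movi fields op=0x1a:5|rd=5:3|imm=88:8 → word d558h → 58 d5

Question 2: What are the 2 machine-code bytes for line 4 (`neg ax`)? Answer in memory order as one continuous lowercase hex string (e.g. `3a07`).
4. neg fields op=0x5:5|rd=0:3|pad=0:8 → word 2800h → 00 28

0028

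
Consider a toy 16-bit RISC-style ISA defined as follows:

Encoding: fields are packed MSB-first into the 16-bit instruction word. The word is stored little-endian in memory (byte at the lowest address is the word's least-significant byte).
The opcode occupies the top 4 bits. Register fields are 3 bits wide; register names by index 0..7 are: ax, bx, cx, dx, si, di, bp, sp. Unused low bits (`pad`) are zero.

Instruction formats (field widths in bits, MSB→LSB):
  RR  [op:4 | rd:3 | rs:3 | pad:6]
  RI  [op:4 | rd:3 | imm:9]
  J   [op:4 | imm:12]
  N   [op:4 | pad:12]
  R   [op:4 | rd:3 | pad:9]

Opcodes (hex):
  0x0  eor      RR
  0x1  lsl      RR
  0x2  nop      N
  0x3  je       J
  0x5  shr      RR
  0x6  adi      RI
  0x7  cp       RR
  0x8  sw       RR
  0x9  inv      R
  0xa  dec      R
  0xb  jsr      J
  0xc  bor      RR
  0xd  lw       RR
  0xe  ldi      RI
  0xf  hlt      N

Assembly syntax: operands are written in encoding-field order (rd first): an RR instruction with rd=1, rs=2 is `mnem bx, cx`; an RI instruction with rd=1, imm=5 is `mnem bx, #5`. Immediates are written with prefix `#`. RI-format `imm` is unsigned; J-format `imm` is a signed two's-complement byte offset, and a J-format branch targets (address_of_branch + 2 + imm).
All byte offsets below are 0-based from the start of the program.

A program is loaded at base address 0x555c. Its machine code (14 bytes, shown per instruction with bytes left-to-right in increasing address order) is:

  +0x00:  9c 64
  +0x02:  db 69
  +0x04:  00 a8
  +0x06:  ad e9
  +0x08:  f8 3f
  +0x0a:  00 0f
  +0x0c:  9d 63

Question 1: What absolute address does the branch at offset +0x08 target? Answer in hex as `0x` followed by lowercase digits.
0x555e

off 0x08: read f8 3f as little → 0x3ff8
  op=0x3ff8>>12=0x3 ⇒ je (J)
  [11:0] imm=4088 (s12→-8) = #-8
  target = base 0x555c + off 0x08 + 2 + imm -8 = 0x555e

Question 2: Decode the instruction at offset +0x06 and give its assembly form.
ldi si, #429

off 0x06: read ad e9 as little → 0xe9ad
  opcode bits[15:12]=0xe: ldi/RI
  rd@[11:9]=0x4 ⇒ si
  imm@[8:0]=0x1ad ⇒ #429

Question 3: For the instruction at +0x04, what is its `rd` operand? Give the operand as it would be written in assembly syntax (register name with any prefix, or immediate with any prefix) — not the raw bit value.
si

off 0x04: read 00 a8 as little → 0xa800
  top 4b → 0xa → dec [R]
  rd@[11:9]=0x4 ⇒ si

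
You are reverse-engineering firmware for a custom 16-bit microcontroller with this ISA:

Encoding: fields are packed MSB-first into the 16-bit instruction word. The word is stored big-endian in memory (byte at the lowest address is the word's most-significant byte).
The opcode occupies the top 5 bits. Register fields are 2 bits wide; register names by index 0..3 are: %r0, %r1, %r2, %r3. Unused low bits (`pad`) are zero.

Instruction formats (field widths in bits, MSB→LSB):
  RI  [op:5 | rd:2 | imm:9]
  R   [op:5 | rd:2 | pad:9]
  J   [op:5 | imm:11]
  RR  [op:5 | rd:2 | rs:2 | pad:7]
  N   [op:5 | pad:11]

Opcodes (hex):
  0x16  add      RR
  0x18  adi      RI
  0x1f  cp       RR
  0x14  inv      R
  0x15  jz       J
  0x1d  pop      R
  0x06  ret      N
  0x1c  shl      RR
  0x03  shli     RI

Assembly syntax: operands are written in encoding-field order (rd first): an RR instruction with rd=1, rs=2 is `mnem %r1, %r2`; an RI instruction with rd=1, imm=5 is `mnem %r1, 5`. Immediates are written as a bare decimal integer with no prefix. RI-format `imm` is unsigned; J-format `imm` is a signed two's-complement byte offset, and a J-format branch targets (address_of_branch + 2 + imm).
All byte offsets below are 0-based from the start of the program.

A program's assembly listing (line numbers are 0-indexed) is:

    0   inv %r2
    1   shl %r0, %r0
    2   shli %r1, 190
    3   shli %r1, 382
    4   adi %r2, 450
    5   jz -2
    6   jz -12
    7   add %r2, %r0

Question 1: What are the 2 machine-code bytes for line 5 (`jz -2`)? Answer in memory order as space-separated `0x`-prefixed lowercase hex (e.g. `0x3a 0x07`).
0xaf 0xfe

line 5 (jz): pack op=0x15:5|imm=-2:11 = 0xaffe; big→ af fe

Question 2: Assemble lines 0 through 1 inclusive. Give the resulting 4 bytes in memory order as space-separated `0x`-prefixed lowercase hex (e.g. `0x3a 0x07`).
0. inv fields op=0x14:5|rd=2:2|pad=0:9 → word a400h → a4 00
1. shl fields op=0x1c:5|rd=0:2|rs=0:2|pad=0:7 → word e000h → e0 00

0xa4 0x00 0xe0 0x00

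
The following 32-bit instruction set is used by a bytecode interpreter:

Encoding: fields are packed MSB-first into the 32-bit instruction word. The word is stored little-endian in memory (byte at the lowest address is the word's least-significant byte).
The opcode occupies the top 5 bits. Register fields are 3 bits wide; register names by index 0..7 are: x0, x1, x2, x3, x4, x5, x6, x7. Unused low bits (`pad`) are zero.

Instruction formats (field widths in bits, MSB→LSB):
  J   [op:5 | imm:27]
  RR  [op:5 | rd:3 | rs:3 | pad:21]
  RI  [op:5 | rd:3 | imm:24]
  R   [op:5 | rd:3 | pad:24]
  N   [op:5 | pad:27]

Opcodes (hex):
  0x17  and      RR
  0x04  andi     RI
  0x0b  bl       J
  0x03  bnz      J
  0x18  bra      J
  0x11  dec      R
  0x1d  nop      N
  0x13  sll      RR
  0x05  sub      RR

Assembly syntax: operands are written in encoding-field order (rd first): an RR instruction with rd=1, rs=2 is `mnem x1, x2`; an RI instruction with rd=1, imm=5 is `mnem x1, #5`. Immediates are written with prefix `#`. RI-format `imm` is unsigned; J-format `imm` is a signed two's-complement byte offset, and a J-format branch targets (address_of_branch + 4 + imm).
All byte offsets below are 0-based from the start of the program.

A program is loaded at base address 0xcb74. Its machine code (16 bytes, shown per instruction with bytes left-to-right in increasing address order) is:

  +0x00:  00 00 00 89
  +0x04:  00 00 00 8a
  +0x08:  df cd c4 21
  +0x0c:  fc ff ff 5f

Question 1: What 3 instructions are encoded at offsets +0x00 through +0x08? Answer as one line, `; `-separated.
+0x00: 00 00 00 89 ⇒ word 0x89000000 (little)
  op=0x89000000>>27=0x11 ⇒ dec (R)
  [26:24] rd=1 = x1
+0x04: 00 00 00 8a ⇒ word 0x8a000000 (little)
  op=0x8a000000>>27=0x11 ⇒ dec (R)
  [26:24] rd=2 = x2
+0x08: df cd c4 21 ⇒ word 0x21c4cddf (little)
  op=0x21c4cddf>>27=0x4 ⇒ andi (RI)
  [26:24] rd=1 = x1
  [23:0] imm=12897759 = #12897759

dec x1; dec x2; andi x1, #12897759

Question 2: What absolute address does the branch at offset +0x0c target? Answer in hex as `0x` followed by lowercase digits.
+0x0c: fc ff ff 5f ⇒ word 0x5ffffffc (little)
  opcode bits[31:27]=0xb: bl/J
  [26:0] imm=134217724 (s27→-4) = #-4
  target = base 0xcb74 + off 0x0c + 4 + imm -4 = 0xcb80

0xcb80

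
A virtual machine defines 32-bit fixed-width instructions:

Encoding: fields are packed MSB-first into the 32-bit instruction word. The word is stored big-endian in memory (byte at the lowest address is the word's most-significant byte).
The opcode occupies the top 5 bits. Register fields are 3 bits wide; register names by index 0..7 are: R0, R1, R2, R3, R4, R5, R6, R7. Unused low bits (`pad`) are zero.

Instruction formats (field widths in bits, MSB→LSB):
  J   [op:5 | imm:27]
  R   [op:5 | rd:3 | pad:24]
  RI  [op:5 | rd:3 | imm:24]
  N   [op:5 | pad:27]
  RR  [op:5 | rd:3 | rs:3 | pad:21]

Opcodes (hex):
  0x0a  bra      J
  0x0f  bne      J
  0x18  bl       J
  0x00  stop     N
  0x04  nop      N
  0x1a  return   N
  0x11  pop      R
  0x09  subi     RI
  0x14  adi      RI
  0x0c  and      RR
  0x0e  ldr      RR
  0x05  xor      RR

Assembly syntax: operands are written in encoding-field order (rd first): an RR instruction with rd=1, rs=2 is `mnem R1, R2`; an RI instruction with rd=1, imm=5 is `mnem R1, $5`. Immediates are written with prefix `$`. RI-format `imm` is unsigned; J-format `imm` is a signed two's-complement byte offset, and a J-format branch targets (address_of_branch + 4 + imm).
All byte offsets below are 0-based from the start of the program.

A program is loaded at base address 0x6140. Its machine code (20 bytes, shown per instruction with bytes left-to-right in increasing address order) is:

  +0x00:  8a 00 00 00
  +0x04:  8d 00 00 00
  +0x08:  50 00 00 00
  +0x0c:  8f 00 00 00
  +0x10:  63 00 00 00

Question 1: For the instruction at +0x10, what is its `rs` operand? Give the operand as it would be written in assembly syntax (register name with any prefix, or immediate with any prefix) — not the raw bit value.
R0

[10] 63 00 00 00 → 0x63000000
  top 5b → 0xc → and [RR]
  rd@[26:24]=0x3 ⇒ R3
  rs@[23:21]=0x0 ⇒ R0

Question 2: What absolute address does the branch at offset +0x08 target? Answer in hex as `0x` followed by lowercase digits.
0x614c

+0x08: 50 00 00 00 ⇒ word 0x50000000 (big)
  top 5b → 0xa → bra [J]
  imm: (w>>0)&0x7ffffff=0x0 → $0
  target = base 0x6140 + off 0x08 + 4 + imm 0 = 0x614c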